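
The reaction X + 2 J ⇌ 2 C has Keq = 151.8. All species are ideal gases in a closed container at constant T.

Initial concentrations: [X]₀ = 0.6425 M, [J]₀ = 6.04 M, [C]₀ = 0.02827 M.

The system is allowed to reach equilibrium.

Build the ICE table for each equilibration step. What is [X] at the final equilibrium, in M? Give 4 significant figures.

[X]_eq = 5.0152e-04 M

Q₀ = 3.4096e-05 vs Keq = 151.8 ⇒ Q<K, forward
Step 1:
                    X           J           C
  I            0.6425        6.04     0.02827
  C            -0.642      -1.284       1.284
  E        5.0152e-04       4.756       1.312
  solve Keq expr → x = 0.642; check Q = 151.8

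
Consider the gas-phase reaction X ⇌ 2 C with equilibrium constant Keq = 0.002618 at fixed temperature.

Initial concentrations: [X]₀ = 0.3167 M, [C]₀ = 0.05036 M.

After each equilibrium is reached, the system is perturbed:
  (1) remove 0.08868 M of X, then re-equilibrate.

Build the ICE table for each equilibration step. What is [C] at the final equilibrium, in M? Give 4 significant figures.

[C]_eq = 0.0251 M

Q₀ = 0.008008 vs Keq = 0.002618 ⇒ Q>K, reverse
Step 1:
                  X         C
  init       0.3167   0.05036
  Δ         0.01055  -0.02109
  eq         0.3272   0.02927
  solve Keq expr → x = -0.01055; check Q = 0.002618
Then remove 0.08868 M of X.
Step 2:
                  X         C
  init       0.2386   0.02927
  Δ        0.002085  -0.00417
  eq         0.2406    0.0251
  solve Keq expr → x = -0.002085; check Q = 0.002618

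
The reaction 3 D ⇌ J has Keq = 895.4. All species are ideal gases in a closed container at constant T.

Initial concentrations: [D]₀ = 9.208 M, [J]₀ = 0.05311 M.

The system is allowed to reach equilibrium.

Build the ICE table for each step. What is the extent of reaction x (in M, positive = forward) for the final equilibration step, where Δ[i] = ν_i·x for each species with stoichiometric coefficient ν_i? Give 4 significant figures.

Q₀ = 6.8027e-05 vs Keq = 895.4 ⇒ Q<K, forward
Step 1:
                    D           J
  I             9.208     0.05311
  C            -9.057       3.019
  E            0.1508       3.072
  solve Keq expr → x = 3.019; check Q = 895.4

x = 3.019 M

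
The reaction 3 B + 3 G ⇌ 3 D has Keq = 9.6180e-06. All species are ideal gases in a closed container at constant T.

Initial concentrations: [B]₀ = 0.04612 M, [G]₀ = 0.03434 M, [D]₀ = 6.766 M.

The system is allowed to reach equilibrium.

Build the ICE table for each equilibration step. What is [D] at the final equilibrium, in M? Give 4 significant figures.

Q₀ = 7.7970e+10 vs Keq = 9.6180e-06 ⇒ Q>K, reverse
Step 1:
                  B         G         D
  I         0.04612   0.03434     6.766
  C           5.992     5.992    -5.992
  E           6.038     6.026    0.7739
  solve Keq expr → x = -1.997; check Q = 9.6180e-06

[D]_eq = 0.7739 M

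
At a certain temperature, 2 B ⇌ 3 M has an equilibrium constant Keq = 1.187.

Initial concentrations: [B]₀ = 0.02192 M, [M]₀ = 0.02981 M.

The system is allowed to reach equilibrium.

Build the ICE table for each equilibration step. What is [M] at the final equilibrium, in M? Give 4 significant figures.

Q₀ = 0.05513 vs Keq = 1.187 ⇒ Q<K, forward
Step 1:
                   B          M
  init       0.02192    0.02981
  Δ         -0.01222    0.01834
  eq        0.009696    0.04815
  solve Keq expr → x = 0.006112; check Q = 1.187

[M]_eq = 0.04815 M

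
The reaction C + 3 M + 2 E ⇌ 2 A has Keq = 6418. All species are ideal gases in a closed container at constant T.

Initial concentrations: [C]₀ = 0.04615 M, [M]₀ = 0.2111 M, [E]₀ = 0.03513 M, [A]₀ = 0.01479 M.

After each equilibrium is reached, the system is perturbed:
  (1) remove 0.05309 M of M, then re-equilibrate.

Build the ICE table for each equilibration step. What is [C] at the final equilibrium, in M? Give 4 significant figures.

Q₀ = 408.3 vs Keq = 6418 ⇒ Q<K, forward
Step 1:
                  C         M         E         A
  I         0.04615    0.2111   0.03513   0.01479
  C       -0.006818  -0.02045  -0.01364   0.01364
  E         0.03933    0.1906   0.02149   0.02843
  solve Keq expr → x = 0.006818; check Q = 6418
Then remove 0.05309 M of M.
Step 2:
                  C         M         E         A
  I         0.03933    0.1376   0.02149   0.02843
  C        0.002385  0.007155   0.00477  -0.00477
  E         0.04172    0.1447   0.02626   0.02366
  solve Keq expr → x = -0.002385; check Q = 6418

[C]_eq = 0.04172 M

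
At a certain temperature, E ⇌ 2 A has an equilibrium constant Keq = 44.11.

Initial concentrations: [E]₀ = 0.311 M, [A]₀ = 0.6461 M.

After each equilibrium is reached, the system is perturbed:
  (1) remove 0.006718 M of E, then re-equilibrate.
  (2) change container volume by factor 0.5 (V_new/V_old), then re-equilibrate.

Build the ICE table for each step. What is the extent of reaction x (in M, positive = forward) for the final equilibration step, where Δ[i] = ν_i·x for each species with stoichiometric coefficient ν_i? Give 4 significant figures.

x = -0.05305 M

Q₀ = 1.342 vs Keq = 44.11 ⇒ Q<K, forward
Step 1:
                   E          A
  Initial      0.311     0.6461
  Change     -0.2782     0.5564
  Equil      0.03278      1.203
  solve Keq expr → x = 0.2782; check Q = 44.11
Then remove 0.006718 M of E.
Step 2:
                   E          A
  Initial    0.02607      1.203
  Change     0.00606   -0.01212
  Equil      0.03213       1.19
  solve Keq expr → x = -0.00606; check Q = 44.11
Then change container volume by factor 0.5 (V_new/V_old).
Step 3:
                   E          A
  Initial    0.06425      2.381
  Change     0.05305    -0.1061
  Equil       0.1173      2.275
  solve Keq expr → x = -0.05305; check Q = 44.11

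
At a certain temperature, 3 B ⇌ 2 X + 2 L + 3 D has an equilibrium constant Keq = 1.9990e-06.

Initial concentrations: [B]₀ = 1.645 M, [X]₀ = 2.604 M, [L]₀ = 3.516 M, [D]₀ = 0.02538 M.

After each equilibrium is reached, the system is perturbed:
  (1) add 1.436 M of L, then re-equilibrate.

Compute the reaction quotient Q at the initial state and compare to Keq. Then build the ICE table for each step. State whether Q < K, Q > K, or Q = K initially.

Q₀ = 3.0786e-04; Q > K (proceeds reverse)

Q₀ = 3.0786e-04 vs Keq = 1.9990e-06 ⇒ Q>K, reverse
Step 1:
                   B          X          L          D
  Initial      1.645      2.604      3.516    0.02538
  Change     0.02056    -0.0137    -0.0137   -0.02056
  Equil        1.666       2.59      3.502   0.004823
  solve Keq expr → x = -0.006852; check Q = 1.9990e-06
Then add 1.436 M of L.
Step 2:
                   B          X          L          D
  Initial      1.666       2.59      4.938   0.004823
  Change  9.8424e-04 -6.5616e-04 -6.5616e-04 -9.8424e-04
  Equil        1.667       2.59      4.938   0.003839
  solve Keq expr → x = -3.2808e-04; check Q = 1.9990e-06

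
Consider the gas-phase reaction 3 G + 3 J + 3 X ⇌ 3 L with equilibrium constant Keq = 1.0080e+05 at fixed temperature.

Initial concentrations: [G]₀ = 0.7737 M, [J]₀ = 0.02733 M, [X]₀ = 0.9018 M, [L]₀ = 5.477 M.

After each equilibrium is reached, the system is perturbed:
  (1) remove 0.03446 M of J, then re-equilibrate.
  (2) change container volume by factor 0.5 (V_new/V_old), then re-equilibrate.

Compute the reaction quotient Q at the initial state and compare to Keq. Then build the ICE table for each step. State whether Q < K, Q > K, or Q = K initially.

Q₀ = 2.3695e+07; Q > K (proceeds reverse)

Q₀ = 2.3695e+07 vs Keq = 1.0080e+05 ⇒ Q>K, reverse
Step 1:
                    G           J           X           L
  I            0.7737     0.02733      0.9018       5.477
  C            0.1036      0.1036      0.1036     -0.1036
  E            0.8773      0.1309       1.005       5.373
  solve Keq expr → x = -0.03453; check Q = 1.0080e+05
Then remove 0.03446 M of J.
Step 2:
                    G           J           X           L
  I            0.8773     0.09645       1.005       5.373
  C           0.02669     0.02669     0.02669    -0.02669
  E             0.904      0.1231       1.032       5.347
  solve Keq expr → x = -0.008898; check Q = 1.0080e+05
Then change container volume by factor 0.5 (V_new/V_old).
Step 3:
                    G           J           X           L
  I             1.808      0.2463       2.064       10.69
  C            -0.171      -0.171      -0.171       0.171
  E             1.637     0.07533       1.893       10.86
  solve Keq expr → x = 0.05699; check Q = 1.0080e+05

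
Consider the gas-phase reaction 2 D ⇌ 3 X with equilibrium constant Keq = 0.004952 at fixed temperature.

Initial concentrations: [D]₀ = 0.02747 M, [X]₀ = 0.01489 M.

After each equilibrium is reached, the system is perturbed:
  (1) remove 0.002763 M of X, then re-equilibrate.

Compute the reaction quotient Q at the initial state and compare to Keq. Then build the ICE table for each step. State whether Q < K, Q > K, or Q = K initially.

Q₀ = 0.004375; Q < K (proceeds forward)

Q₀ = 0.004375 vs Keq = 0.004952 ⇒ Q<K, forward
Step 1:
                   D          X
  I          0.02747    0.01489
  C       -3.3445e-04 5.0168e-04
  E          0.02714    0.01539
  solve Keq expr → x = 1.6723e-04; check Q = 0.004952
Then remove 0.002763 M of X.
Step 2:
                   D          X
  I          0.02714    0.01263
  C        -0.001468   0.002203
  E          0.02567    0.01483
  solve Keq expr → x = 7.3420e-04; check Q = 0.004952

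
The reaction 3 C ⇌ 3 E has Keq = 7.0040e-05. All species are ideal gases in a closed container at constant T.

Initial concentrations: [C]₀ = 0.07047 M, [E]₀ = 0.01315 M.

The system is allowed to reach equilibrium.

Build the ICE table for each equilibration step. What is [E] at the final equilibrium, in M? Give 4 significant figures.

[E]_eq = 0.00331 M

Q₀ = 0.006498 vs Keq = 7.0040e-05 ⇒ Q>K, reverse
Step 1:
                   C          E
  I          0.07047    0.01315
  C          0.00984   -0.00984
  E          0.08031    0.00331
  solve Keq expr → x = -0.00328; check Q = 7.0040e-05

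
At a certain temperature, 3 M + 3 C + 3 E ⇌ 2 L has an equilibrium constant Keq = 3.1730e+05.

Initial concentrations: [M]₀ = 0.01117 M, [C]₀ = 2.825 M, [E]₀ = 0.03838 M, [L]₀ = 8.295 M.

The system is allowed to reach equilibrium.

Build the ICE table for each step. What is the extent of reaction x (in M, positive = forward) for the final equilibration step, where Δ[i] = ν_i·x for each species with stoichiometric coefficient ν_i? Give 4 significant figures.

x = -0.03943 M

Q₀ = 3.8735e+10 vs Keq = 3.1730e+05 ⇒ Q>K, reverse
Step 1:
                   M          C          E          L
  I          0.01117      2.825    0.03838      8.295
  C           0.1183     0.1183     0.1183   -0.07886
  E           0.1295      2.943     0.1567      8.216
  solve Keq expr → x = -0.03943; check Q = 3.1730e+05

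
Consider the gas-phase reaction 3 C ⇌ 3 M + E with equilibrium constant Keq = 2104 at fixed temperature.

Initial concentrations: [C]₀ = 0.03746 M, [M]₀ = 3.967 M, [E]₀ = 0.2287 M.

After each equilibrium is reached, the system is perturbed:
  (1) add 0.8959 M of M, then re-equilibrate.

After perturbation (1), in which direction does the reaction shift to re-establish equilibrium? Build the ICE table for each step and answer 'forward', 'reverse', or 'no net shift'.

Direction: reverse

Q₀ = 2.7161e+05 vs Keq = 2104 ⇒ Q>K, reverse
Step 1:
                   C          M          E
  Initial    0.03746      3.967     0.2287
  Change      0.1329    -0.1329   -0.04428
  Equil       0.1703      3.834     0.1844
  solve Keq expr → x = -0.04428; check Q = 2104
Then add 0.8959 M of M.
Step 2:
                   C          M          E
  Initial     0.1703       4.73     0.1844
  Change     0.03393   -0.03393   -0.01131
  Equil       0.2042      4.696     0.1731
  solve Keq expr → x = -0.01131; check Q = 2104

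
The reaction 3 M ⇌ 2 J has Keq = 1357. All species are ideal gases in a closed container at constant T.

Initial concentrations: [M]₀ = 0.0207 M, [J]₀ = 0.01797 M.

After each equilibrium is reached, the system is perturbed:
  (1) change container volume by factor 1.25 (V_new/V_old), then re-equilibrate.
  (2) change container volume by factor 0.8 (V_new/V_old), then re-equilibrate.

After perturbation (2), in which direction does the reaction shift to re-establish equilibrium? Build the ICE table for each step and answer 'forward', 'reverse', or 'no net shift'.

Direction: forward

Q₀ = 36.41 vs Keq = 1357 ⇒ Q<K, forward
Step 1:
                  M         J
  I          0.0207   0.01797
  C        -0.01269  0.008457
  E        0.008014   0.02643
  solve Keq expr → x = 0.004229; check Q = 1357
Then change container volume by factor 1.25 (V_new/V_old).
Step 2:
                  M         J
  I        0.006411   0.02114
  C       4.3216e-04 -2.8811e-04
  E        0.006843   0.02085
  solve Keq expr → x = -1.4405e-04; check Q = 1357
Then change container volume by factor 0.8 (V_new/V_old).
Step 3:
                  M         J
  I        0.008554   0.02607
  C       -5.4020e-04 3.6014e-04
  E        0.008014   0.02643
  solve Keq expr → x = 1.8007e-04; check Q = 1357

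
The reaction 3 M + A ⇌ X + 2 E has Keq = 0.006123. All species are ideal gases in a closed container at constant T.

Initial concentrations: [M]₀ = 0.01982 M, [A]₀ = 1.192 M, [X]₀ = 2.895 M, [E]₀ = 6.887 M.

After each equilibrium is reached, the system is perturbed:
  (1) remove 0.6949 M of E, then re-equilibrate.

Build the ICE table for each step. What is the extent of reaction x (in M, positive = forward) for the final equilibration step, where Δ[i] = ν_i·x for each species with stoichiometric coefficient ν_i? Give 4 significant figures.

Q₀ = 1.4795e+07 vs Keq = 0.006123 ⇒ Q>K, reverse
Step 1:
                    M           A           X           E
  Initial     0.01982       1.192       2.895       6.887
  Change         6.38       2.127      -2.127      -4.254
  Equil           6.4       3.319      0.7682       2.633
  solve Keq expr → x = -2.127; check Q = 0.006123
Then remove 0.6949 M of E.
Step 2:
                    M           A           X           E
  Initial         6.4       3.319      0.7682       1.939
  Change      -0.3749      -0.125       0.125      0.2499
  Equil         6.025       3.194      0.8932       2.188
  solve Keq expr → x = 0.125; check Q = 0.006123

x = 0.125 M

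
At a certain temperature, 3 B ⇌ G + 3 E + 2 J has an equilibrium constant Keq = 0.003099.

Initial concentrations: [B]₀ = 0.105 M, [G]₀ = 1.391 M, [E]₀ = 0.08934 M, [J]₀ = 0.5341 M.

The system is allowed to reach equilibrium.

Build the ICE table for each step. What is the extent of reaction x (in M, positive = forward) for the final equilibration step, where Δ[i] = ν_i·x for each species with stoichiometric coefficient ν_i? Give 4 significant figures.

x = -0.01858 M

Q₀ = 0.2444 vs Keq = 0.003099 ⇒ Q>K, reverse
Step 1:
                    B           G           E           J
  I             0.105       1.391     0.08934      0.5341
  C           0.05573    -0.01858    -0.05573    -0.03715
  E            0.1607       1.372     0.03361      0.4969
  solve Keq expr → x = -0.01858; check Q = 0.003099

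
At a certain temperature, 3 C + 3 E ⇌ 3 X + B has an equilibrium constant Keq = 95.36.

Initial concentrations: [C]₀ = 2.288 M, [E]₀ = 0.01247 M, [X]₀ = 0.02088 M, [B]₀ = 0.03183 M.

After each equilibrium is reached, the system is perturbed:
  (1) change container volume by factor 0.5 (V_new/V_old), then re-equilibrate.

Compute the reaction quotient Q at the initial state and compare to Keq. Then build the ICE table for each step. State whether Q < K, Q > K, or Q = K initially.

Q₀ = 0.01248 vs Keq = 95.36 ⇒ Q<K, forward
Step 1:
                  C         E         X         B
  init        2.288   0.01247   0.02088   0.03183
  Δ        -0.01145  -0.01145   0.01145  0.003816
  eq          2.277  0.001023   0.03233   0.03565
  solve Keq expr → x = 0.003816; check Q = 95.36
Then change container volume by factor 0.5 (V_new/V_old).
Step 2:
                  C         E         X         B
  init        4.553  0.002046   0.06465   0.07129
  Δ       -7.4055e-04 -7.4055e-04 7.4055e-04 2.4685e-04
  eq          4.552  0.001305   0.06539   0.07154
  solve Keq expr → x = 2.4685e-04; check Q = 95.36

Q₀ = 0.01248; Q < K (proceeds forward)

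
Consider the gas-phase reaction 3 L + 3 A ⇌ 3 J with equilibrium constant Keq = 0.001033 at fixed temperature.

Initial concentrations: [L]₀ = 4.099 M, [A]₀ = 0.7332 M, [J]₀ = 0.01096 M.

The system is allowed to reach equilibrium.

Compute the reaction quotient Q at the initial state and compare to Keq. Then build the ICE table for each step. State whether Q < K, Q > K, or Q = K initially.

Q₀ = 4.8499e-08 vs Keq = 0.001033 ⇒ Q<K, forward
Step 1:
                  L         A         J
  I           4.099    0.7332   0.01096
  C         -0.1994   -0.1994    0.1994
  E             3.9    0.5338    0.2104
  solve Keq expr → x = 0.06648; check Q = 0.001033

Q₀ = 4.8499e-08; Q < K (proceeds forward)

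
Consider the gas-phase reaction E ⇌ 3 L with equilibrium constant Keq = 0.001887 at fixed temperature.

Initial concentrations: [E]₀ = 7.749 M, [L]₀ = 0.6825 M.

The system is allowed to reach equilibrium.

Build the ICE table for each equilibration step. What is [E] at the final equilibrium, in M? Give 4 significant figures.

Q₀ = 0.04103 vs Keq = 0.001887 ⇒ Q>K, reverse
Step 1:
                  E         L
  I           7.749    0.6825
  C          0.1455   -0.4364
  E           7.894    0.2461
  solve Keq expr → x = -0.1455; check Q = 0.001887

[E]_eq = 7.894 M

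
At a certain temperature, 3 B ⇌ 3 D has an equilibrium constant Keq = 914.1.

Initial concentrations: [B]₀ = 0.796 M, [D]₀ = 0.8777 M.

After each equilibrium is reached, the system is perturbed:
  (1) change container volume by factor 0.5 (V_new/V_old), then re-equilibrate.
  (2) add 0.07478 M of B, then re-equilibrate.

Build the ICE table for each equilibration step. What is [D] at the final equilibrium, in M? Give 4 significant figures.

Q₀ = 1.341 vs Keq = 914.1 ⇒ Q<K, forward
Step 1:
                   B          D
  init         0.796     0.8777
  Δ          -0.6397     0.6397
  eq          0.1563      1.517
  solve Keq expr → x = 0.2132; check Q = 914.1
Then change container volume by factor 0.5 (V_new/V_old).
Step 2:
                   B          D
  init        0.3127      3.035
  Δ                0          0
  eq          0.3127      3.035
  solve Keq expr → x = 0; check Q = 914.1
Then add 0.07478 M of B.
Step 3:
                   B          D
  init        0.3875      3.035
  Δ         -0.06779    0.06779
  eq          0.3197      3.103
  solve Keq expr → x = 0.0226; check Q = 914.1

[D]_eq = 3.103 M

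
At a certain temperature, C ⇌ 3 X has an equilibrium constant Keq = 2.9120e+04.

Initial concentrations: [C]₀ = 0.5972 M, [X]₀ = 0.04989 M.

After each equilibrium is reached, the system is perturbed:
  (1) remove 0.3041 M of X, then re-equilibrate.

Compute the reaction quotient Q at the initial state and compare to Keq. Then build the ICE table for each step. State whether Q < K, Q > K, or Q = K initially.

Q₀ = 2.0793e-04; Q < K (proceeds forward)

Q₀ = 2.0793e-04 vs Keq = 2.9120e+04 ⇒ Q<K, forward
Step 1:
                   C          X
  Initial     0.5972    0.04989
  Change      -0.597      1.791
  Equil   2.1422e-04      1.841
  solve Keq expr → x = 0.597; check Q = 2.9120e+04
Then remove 0.3041 M of X.
Step 2:
                   C          X
  Initial 2.1422e-04      1.537
  Change  -8.9527e-05 2.6858e-04
  Equil   1.2469e-04      1.537
  solve Keq expr → x = 8.9527e-05; check Q = 2.9120e+04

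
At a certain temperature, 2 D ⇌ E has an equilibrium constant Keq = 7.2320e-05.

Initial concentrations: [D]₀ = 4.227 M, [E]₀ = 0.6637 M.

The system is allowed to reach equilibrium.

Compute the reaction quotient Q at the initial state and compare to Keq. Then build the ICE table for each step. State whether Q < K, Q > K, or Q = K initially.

Q₀ = 0.03715; Q > K (proceeds reverse)

Q₀ = 0.03715 vs Keq = 7.2320e-05 ⇒ Q>K, reverse
Step 1:
                   D          E
  init         4.227     0.6637
  Δ            1.323    -0.6615
  eq            5.55   0.002228
  solve Keq expr → x = -0.6615; check Q = 7.2320e-05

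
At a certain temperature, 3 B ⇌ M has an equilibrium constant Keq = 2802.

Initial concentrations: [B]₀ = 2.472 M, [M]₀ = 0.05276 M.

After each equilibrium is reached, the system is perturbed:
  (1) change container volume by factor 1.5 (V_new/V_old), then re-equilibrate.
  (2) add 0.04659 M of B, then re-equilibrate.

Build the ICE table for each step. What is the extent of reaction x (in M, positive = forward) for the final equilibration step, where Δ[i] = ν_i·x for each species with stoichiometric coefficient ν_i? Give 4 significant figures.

Q₀ = 0.003493 vs Keq = 2802 ⇒ Q<K, forward
Step 1:
                  B         M
  I           2.472   0.05276
  C          -2.405    0.8016
  E         0.06731    0.8543
  solve Keq expr → x = 0.8016; check Q = 2802
Then change container volume by factor 1.5 (V_new/V_old).
Step 2:
                  B         M
  I         0.04487    0.5695
  C         0.01377 -0.004589
  E         0.05864     0.565
  solve Keq expr → x = -0.004589; check Q = 2802
Then add 0.04659 M of B.
Step 3:
                  B         M
  I          0.1052     0.565
  C        -0.04606   0.01535
  E         0.05917    0.5803
  solve Keq expr → x = 0.01535; check Q = 2802

x = 0.01535 M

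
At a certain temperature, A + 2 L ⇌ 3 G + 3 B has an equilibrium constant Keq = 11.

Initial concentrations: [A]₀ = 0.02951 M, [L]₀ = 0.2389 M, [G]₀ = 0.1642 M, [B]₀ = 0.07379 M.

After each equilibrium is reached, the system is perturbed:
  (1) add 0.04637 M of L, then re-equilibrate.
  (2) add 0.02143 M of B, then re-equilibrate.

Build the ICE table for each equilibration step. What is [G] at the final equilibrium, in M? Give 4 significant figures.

[G]_eq = 0.2522 M

Q₀ = 0.001056 vs Keq = 11 ⇒ Q<K, forward
Step 1:
                    A           L           G           B
  Initial     0.02951      0.2389      0.1642     0.07379
  Change     -0.02932    -0.05864     0.08796     0.08796
  Equil    1.8984e-04      0.1803      0.2522      0.1618
  solve Keq expr → x = 0.02932; check Q = 11
Then add 0.04637 M of L.
Step 2:
                    A           L           G           B
  Initial  1.8984e-04      0.2266      0.2522      0.1618
  Change  -6.8832e-05 -1.3766e-04  2.0650e-04  2.0650e-04
  Equil    1.2100e-04      0.2265      0.2524       0.162
  solve Keq expr → x = 6.8832e-05; check Q = 11
Then add 0.02143 M of B.
Step 3:
                    A           L           G           B
  Initial  1.2100e-04      0.2265      0.2524      0.1834
  Change   5.3706e-05  1.0741e-04 -1.6112e-04 -1.6112e-04
  Equil    1.7471e-04      0.2266      0.2522      0.1832
  solve Keq expr → x = -5.3706e-05; check Q = 11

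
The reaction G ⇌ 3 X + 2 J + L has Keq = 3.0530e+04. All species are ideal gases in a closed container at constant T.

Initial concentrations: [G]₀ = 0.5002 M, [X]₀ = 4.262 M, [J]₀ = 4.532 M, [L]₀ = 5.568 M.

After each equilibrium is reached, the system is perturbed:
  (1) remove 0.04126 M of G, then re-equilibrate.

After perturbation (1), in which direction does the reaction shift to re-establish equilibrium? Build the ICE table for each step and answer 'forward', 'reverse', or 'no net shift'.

Direction: reverse

Q₀ = 1.7700e+04 vs Keq = 3.0530e+04 ⇒ Q<K, forward
Step 1:
                    G           X           J           L
  init         0.5002       4.262       4.532       5.568
  Δ           -0.1025      0.3076       0.205      0.1025
  eq           0.3977        4.57       4.737       5.671
  solve Keq expr → x = 0.1025; check Q = 3.0530e+04
Then remove 0.04126 M of G.
Step 2:
                    G           X           J           L
  init         0.3564        4.57       4.737       5.671
  Δ           0.01908    -0.05725    -0.03817    -0.01908
  eq           0.3755       4.512       4.699       5.651
  solve Keq expr → x = -0.01908; check Q = 3.0530e+04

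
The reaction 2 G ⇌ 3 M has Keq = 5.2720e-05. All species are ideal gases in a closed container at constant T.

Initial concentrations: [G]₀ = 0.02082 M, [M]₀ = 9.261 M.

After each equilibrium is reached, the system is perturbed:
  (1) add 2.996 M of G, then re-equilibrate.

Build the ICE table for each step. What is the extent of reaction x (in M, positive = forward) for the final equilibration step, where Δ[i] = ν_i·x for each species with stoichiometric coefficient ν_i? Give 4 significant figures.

Q₀ = 1.8324e+06 vs Keq = 5.2720e-05 ⇒ Q>K, reverse
Step 1:
                   G          M
  Initial    0.02082      9.261
  Change        6.09     -9.136
  Equil        6.111     0.1253
  solve Keq expr → x = -3.045; check Q = 5.2720e-05
Then add 2.996 M of G.
Step 2:
                   G          M
  Initial      9.107     0.1253
  Change    -0.02526    0.03789
  Equil        9.082     0.1632
  solve Keq expr → x = 0.01263; check Q = 5.2720e-05

x = 0.01263 M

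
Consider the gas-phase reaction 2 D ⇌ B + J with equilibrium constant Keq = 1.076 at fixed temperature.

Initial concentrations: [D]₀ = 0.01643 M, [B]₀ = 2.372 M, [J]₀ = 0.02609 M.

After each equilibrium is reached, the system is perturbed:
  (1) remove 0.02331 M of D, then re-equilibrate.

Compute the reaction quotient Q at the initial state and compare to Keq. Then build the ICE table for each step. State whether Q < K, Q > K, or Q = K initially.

Q₀ = 229.3 vs Keq = 1.076 ⇒ Q>K, reverse
Step 1:
                   D          B          J
  I          0.01643      2.372    0.02609
  C          0.04834   -0.02417   -0.02417
  E          0.06477      2.348   0.001922
  solve Keq expr → x = -0.02417; check Q = 1.076
Then remove 0.02331 M of D.
Step 2:
                   D          B          J
  I          0.04146      2.348   0.001922
  C         0.002105  -0.001052  -0.001052
  E          0.04356      2.347 8.6999e-04
  solve Keq expr → x = -0.001052; check Q = 1.076

Q₀ = 229.3; Q > K (proceeds reverse)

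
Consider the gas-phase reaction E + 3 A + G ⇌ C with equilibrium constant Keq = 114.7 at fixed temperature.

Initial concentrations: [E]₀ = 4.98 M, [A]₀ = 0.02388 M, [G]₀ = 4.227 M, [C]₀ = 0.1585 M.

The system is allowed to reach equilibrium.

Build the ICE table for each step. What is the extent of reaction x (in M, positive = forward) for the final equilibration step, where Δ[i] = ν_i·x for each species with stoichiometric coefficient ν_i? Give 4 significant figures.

Q₀ = 552.9 vs Keq = 114.7 ⇒ Q>K, reverse
Step 1:
                   E          A          G          C
  I             4.98    0.02388      4.227     0.1585
  C         0.005324    0.01597   0.005324  -0.005324
  E            4.985    0.03985      4.232     0.1532
  solve Keq expr → x = -0.005324; check Q = 114.7

x = -0.005324 M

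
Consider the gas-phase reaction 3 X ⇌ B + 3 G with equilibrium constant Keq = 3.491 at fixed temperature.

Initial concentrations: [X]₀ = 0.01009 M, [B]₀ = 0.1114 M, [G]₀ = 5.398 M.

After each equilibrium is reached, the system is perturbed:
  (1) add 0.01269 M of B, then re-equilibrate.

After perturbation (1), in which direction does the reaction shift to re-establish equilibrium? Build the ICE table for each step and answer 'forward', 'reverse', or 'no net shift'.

Q₀ = 1.7057e+07 vs Keq = 3.491 ⇒ Q>K, reverse
Step 1:
                    X           B           G
  init        0.01009      0.1114       5.398
  Δ             0.331     -0.1103      -0.331
  eq           0.3411    0.001065       5.067
  solve Keq expr → x = -0.1103; check Q = 3.491
Then add 0.01269 M of B.
Step 2:
                    X           B           G
  init         0.3411     0.01375       5.067
  Δ           0.03682    -0.01227    -0.03682
  eq           0.3779     0.00148        5.03
  solve Keq expr → x = -0.01227; check Q = 3.491

Direction: reverse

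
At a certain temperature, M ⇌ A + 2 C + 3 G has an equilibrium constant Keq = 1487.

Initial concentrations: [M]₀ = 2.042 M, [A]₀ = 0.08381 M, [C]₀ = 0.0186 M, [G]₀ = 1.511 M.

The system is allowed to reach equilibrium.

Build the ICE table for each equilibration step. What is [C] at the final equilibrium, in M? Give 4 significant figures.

Q₀ = 4.8985e-05 vs Keq = 1487 ⇒ Q<K, forward
Step 1:
                  M         A         C         G
  I           2.042   0.08381    0.0186     1.511
  C          -1.242     1.242     2.483     3.725
  E          0.8005     1.325     2.502     5.236
  solve Keq expr → x = 1.242; check Q = 1487

[C]_eq = 2.502 M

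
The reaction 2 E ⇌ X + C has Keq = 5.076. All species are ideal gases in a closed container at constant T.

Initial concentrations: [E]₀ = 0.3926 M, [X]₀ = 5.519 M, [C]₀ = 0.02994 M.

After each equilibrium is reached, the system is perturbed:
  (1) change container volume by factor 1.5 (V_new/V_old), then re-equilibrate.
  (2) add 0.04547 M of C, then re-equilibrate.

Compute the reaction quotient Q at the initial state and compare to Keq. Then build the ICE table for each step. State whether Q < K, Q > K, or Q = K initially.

Q₀ = 1.072; Q < K (proceeds forward)

Q₀ = 1.072 vs Keq = 5.076 ⇒ Q<K, forward
Step 1:
                   E          X          C
  I           0.3926      5.519    0.02994
  C         -0.09817    0.04909    0.04909
  E           0.2944      5.568    0.07903
  solve Keq expr → x = 0.04909; check Q = 5.076
Then change container volume by factor 1.5 (V_new/V_old).
Step 2:
                   E          X          C
  I           0.1963      3.712    0.05268
  C                0          0          0
  E           0.1963      3.712    0.05268
  solve Keq expr → x = 0; check Q = 5.076
Then add 0.04547 M of C.
Step 3:
                   E          X          C
  I           0.1963      3.712    0.09815
  C           0.0412    -0.0206    -0.0206
  E           0.2375      3.691    0.07755
  solve Keq expr → x = -0.0206; check Q = 5.076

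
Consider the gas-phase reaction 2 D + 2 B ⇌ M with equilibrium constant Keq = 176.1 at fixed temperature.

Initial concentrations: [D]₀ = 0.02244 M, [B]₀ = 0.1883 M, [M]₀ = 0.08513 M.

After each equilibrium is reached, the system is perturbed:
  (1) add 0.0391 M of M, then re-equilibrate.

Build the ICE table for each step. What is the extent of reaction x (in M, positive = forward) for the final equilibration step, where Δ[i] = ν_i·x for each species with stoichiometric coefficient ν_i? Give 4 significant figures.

Q₀ = 4768 vs Keq = 176.1 ⇒ Q>K, reverse
Step 1:
                  D         B         M
  I         0.02244    0.1883   0.08513
  C         0.05311   0.05311  -0.02655
  E         0.07555    0.2414   0.05858
  solve Keq expr → x = -0.02655; check Q = 176.1
Then add 0.0391 M of M.
Step 2:
                  D         B         M
  I         0.07555    0.2414   0.09768
  C         0.01356   0.01356 -0.006779
  E         0.08911     0.255    0.0909
  solve Keq expr → x = -0.006779; check Q = 176.1

x = -0.006779 M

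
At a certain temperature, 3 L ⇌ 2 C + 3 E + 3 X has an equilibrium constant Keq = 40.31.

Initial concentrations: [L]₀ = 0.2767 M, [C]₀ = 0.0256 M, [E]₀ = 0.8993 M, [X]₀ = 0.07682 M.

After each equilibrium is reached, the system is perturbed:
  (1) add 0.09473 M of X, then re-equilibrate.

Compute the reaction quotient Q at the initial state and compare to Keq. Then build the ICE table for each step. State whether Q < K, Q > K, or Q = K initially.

Q₀ = 1.0200e-05 vs Keq = 40.31 ⇒ Q<K, forward
Step 1:
                    L           C           E           X
  I            0.2767      0.0256      0.8993     0.07682
  C            -0.242      0.1613       0.242       0.242
  E            0.0347      0.1869       1.141      0.3188
  solve Keq expr → x = 0.08067; check Q = 40.31
Then add 0.09473 M of X.
Step 2:
                    L           C           E           X
  I            0.0347      0.1869       1.141      0.4136
  C          0.008233   -0.005489   -0.008233   -0.008233
  E           0.04293      0.1814       1.133      0.4053
  solve Keq expr → x = -0.002744; check Q = 40.31

Q₀ = 1.0200e-05; Q < K (proceeds forward)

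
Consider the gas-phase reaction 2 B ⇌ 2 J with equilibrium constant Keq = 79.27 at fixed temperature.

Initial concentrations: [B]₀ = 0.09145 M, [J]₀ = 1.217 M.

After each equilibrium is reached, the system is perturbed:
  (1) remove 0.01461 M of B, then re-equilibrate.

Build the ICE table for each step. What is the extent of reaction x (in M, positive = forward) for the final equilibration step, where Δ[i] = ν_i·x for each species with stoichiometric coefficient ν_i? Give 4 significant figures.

Q₀ = 177.1 vs Keq = 79.27 ⇒ Q>K, reverse
Step 1:
                    B           J
  Initial     0.09145       1.217
  Change      0.04067    -0.04067
  Equil        0.1321       1.176
  solve Keq expr → x = -0.02034; check Q = 79.27
Then remove 0.01461 M of B.
Step 2:
                    B           J
  Initial      0.1175       1.176
  Change      0.01313    -0.01313
  Equil        0.1306       1.163
  solve Keq expr → x = -0.006567; check Q = 79.27

x = -0.006567 M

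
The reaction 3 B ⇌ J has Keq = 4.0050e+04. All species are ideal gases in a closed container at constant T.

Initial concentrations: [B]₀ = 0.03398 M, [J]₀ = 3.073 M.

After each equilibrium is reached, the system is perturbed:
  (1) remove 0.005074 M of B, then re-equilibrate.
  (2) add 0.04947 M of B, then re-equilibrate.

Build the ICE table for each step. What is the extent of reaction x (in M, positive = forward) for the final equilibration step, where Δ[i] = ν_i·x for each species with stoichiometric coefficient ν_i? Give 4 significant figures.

Q₀ = 7.8324e+04 vs Keq = 4.0050e+04 ⇒ Q>K, reverse
Step 1:
                   B          J
  Initial    0.03398      3.073
  Change      0.0085  -0.002833
  Equil      0.04248       3.07
  solve Keq expr → x = -0.002833; check Q = 4.0050e+04
Then remove 0.005074 M of B.
Step 2:
                   B          J
  Initial    0.03741       3.07
  Change    0.005066  -0.001689
  Equil      0.04247      3.068
  solve Keq expr → x = -0.001689; check Q = 4.0050e+04
Then add 0.04947 M of B.
Step 3:
                   B          J
  Initial    0.09194      3.068
  Change    -0.04939    0.01646
  Equil      0.04255      3.085
  solve Keq expr → x = 0.01646; check Q = 4.0050e+04

x = 0.01646 M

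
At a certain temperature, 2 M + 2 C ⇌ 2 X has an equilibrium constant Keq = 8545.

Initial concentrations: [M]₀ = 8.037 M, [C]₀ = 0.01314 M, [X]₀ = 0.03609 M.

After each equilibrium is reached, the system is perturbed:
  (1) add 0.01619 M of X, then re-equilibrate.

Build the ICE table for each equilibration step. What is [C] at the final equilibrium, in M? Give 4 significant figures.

Q₀ = 0.1168 vs Keq = 8545 ⇒ Q<K, forward
Step 1:
                  M         C         X
  init        8.037   0.01314   0.03609
  Δ        -0.01307  -0.01307   0.01307
  eq          8.024 6.6283e-05   0.04916
  solve Keq expr → x = 0.006537; check Q = 8545
Then add 0.01619 M of X.
Step 2:
                  M         C         X
  init        8.024 6.6283e-05   0.06535
  Δ       2.1798e-05 2.1798e-05 -2.1798e-05
  eq          8.024 8.8081e-05   0.06533
  solve Keq expr → x = -1.0899e-05; check Q = 8545

[C]_eq = 8.8081e-05 M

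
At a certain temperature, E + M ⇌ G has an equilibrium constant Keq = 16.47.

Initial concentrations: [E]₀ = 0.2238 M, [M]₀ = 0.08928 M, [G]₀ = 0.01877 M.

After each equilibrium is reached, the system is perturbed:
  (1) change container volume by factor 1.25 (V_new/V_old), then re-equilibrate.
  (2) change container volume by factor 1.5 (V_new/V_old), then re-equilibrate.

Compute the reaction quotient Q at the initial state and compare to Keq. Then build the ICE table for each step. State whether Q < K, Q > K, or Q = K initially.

Q₀ = 0.9394; Q < K (proceeds forward)

Q₀ = 0.9394 vs Keq = 16.47 ⇒ Q<K, forward
Step 1:
                    E           M           G
  Initial      0.2238     0.08928     0.01877
  Change     -0.06005    -0.06005     0.06005
  Equil        0.1637     0.02923     0.07882
  solve Keq expr → x = 0.06005; check Q = 16.47
Then change container volume by factor 1.25 (V_new/V_old).
Step 2:
                    E           M           G
  Initial       0.131     0.02338     0.06306
  Change     0.003503    0.003503   -0.003503
  Equil        0.1345     0.02688     0.05956
  solve Keq expr → x = -0.003503; check Q = 16.47
Then change container volume by factor 1.5 (V_new/V_old).
Step 3:
                    E           M           G
  Initial     0.08967     0.01792      0.0397
  Change     0.004646    0.004646   -0.004646
  Equil       0.09431     0.02257     0.03506
  solve Keq expr → x = -0.004646; check Q = 16.47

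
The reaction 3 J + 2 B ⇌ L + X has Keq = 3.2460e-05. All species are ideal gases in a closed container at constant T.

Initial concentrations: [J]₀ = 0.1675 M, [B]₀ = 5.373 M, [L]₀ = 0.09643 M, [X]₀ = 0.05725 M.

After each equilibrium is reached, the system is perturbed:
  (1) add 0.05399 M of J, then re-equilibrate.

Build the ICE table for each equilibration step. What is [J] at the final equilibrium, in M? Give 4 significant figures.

[J]_eq = 0.389 M

Q₀ = 0.04069 vs Keq = 3.2460e-05 ⇒ Q>K, reverse
Step 1:
                   J          B          L          X
  init        0.1675      5.373    0.09643    0.05725
  Δ            0.169     0.1126   -0.05632   -0.05632
  eq          0.3365      5.486    0.04011 9.2769e-04
  solve Keq expr → x = -0.05632; check Q = 3.2460e-05
Then add 0.05399 M of J.
Step 2:
                   J          B          L          X
  init        0.3905      5.486    0.04011 9.2769e-04
  Δ        -0.001464 -9.7616e-04 4.8808e-04 4.8808e-04
  eq           0.389      5.485     0.0406   0.001416
  solve Keq expr → x = 4.8808e-04; check Q = 3.2460e-05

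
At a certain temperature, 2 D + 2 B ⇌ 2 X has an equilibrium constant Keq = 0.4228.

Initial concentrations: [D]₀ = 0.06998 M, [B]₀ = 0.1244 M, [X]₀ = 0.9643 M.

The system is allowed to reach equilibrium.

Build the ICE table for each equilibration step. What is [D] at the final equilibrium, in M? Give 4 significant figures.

Q₀ = 1.2270e+04 vs Keq = 0.4228 ⇒ Q>K, reverse
Step 1:
                   D          B          X
  init       0.06998     0.1244     0.9643
  Δ           0.6253     0.6253    -0.6253
  eq          0.6953     0.7497      0.339
  solve Keq expr → x = -0.3127; check Q = 0.4228

[D]_eq = 0.6953 M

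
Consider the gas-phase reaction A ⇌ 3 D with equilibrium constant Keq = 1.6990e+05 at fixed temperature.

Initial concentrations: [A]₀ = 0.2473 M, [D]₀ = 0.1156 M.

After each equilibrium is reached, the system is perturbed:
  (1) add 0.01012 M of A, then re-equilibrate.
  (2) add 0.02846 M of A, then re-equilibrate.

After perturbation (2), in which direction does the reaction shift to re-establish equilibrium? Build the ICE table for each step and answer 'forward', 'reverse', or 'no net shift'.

Q₀ = 0.006247 vs Keq = 1.6990e+05 ⇒ Q<K, forward
Step 1:
                   A          D
  I           0.2473     0.1156
  C          -0.2473     0.7419
  E       3.7110e-06     0.8575
  solve Keq expr → x = 0.2473; check Q = 1.6990e+05
Then add 0.01012 M of A.
Step 2:
                   A          D
  I          0.01012     0.8575
  C         -0.01012    0.03036
  E       4.1193e-06     0.8878
  solve Keq expr → x = 0.01012; check Q = 1.6990e+05
Then add 0.02846 M of A.
Step 3:
                   A          D
  I          0.02846     0.8878
  C         -0.02846    0.08538
  E       5.4256e-06     0.9732
  solve Keq expr → x = 0.02846; check Q = 1.6990e+05

Direction: forward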